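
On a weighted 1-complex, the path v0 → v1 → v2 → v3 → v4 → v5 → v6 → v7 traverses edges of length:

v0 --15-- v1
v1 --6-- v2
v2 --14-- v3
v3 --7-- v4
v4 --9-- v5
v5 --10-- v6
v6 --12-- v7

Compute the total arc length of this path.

Arc length = 15 + 6 + 14 + 7 + 9 + 10 + 12 = 73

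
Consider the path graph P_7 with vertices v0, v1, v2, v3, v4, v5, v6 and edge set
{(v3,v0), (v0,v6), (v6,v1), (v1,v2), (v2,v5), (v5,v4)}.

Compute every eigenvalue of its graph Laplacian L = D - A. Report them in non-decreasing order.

The path graph P_n has Laplacian eigenvalues λ_k = 2 − 2cos(kπ/n), k = 0, 1, …, n−1. Here n = 7:
k=0: 2 − 2cos(0) = 0.0; k=1: 2 − 2cos(π/7) = 0.1981; k=2: 2 − 2cos(2π/7) = 0.753; k=3: 2 − 2cos(3π/7) = 1.555; k=4: 2 − 2cos(4π/7) = 2.445; k=5: 2 − 2cos(5π/7) = 3.247; k=6: 2 − 2cos(6π/7) = 3.8019.
Laplacian eigenvalues (increasing order): [0.0, 0.1981, 0.753, 1.555, 2.445, 3.247, 3.8019]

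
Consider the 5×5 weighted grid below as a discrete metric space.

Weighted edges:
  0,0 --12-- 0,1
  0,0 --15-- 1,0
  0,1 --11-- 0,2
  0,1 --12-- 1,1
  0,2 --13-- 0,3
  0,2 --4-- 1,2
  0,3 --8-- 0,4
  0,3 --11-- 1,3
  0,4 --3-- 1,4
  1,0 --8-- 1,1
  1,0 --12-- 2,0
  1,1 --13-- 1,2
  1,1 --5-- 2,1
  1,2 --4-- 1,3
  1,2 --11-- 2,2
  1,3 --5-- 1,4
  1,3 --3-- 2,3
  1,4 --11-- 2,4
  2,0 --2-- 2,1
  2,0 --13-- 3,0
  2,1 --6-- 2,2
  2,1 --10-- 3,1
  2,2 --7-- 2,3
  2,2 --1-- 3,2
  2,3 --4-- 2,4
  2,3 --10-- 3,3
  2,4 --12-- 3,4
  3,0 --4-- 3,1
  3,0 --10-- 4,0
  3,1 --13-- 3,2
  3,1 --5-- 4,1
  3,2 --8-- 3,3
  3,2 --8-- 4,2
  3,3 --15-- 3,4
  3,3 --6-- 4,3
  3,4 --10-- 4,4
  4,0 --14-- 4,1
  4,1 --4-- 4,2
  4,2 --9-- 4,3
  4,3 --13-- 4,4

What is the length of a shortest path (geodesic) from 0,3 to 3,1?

Shortest path: 0,3 → 1,3 → 2,3 → 2,2 → 3,2 → 3,1, total weight = 35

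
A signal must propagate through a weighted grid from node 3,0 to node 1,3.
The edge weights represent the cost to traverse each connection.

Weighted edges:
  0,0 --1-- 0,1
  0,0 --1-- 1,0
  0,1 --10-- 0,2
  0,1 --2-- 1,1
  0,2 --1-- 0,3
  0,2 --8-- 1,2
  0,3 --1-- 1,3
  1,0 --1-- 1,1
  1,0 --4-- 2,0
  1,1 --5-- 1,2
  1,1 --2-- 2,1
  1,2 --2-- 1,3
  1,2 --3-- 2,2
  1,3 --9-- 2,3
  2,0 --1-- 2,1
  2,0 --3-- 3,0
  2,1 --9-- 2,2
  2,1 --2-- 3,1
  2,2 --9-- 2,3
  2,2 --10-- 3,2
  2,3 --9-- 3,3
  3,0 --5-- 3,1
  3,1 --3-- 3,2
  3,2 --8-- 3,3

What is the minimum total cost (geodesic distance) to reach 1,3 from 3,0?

Shortest path: 3,0 → 2,0 → 2,1 → 1,1 → 1,2 → 1,3, total weight = 13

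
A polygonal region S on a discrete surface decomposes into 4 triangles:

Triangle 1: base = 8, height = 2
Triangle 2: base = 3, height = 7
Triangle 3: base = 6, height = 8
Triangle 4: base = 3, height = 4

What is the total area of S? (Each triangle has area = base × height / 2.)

(1/2)×8×2 + (1/2)×3×7 + (1/2)×6×8 + (1/2)×3×4 = 48.5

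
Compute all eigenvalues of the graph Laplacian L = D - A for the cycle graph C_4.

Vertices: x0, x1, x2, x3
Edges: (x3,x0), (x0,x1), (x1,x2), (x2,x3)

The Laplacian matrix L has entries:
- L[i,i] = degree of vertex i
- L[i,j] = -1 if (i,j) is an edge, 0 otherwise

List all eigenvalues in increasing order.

The cycle graph C_n has Laplacian eigenvalues λ_k = 2 − 2cos(2πk/n), k = 0, 1, …, n−1. Here n = 4:
k=0: 2 − 2cos(0) = 0.0; k=1: 2 − 2cos(π/2) = 2.0; k=2: 2 − 2cos(π) = 4.0; k=3: 2 − 2cos(3π/2) = 2.0.
Laplacian eigenvalues (increasing order): [0.0, 2.0, 2.0, 4.0]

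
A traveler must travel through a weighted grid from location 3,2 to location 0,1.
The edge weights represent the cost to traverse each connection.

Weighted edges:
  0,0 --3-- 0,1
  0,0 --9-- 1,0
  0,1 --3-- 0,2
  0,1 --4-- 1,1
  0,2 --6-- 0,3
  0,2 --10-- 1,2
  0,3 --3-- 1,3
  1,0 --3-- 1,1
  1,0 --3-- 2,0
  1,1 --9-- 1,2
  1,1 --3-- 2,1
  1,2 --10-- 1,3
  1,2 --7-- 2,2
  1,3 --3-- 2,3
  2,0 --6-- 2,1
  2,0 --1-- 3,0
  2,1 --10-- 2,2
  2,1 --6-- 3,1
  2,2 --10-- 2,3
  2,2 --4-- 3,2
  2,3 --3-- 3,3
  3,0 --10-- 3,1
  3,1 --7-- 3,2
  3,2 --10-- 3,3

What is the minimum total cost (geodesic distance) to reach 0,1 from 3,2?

Shortest path: 3,2 → 3,1 → 2,1 → 1,1 → 0,1, total weight = 20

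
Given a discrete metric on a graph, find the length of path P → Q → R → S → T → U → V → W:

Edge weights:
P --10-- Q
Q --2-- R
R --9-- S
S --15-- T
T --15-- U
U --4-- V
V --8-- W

Arc length = 10 + 2 + 9 + 15 + 15 + 4 + 8 = 63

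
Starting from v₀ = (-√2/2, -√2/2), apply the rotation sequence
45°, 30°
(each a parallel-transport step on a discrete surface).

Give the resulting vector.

Total rotation: 45° + 30° = 75°. Final vector: (0.5000, -0.8660)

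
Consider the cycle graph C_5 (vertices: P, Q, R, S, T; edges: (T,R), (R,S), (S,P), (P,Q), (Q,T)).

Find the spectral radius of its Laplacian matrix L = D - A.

The cycle graph C_n has Laplacian eigenvalues λ_k = 2 − 2cos(2πk/n), k = 0, 1, …, n−1. Here n = 5:
k=0: 2 − 2cos(0) = 0.0; k=1: 2 − 2cos(2π/5) = 1.382; k=2: 2 − 2cos(4π/5) = 3.618; k=3: 2 − 2cos(6π/5) = 3.618; k=4: 2 − 2cos(8π/5) = 1.382.
Laplacian eigenvalues: [0.0, 1.382, 1.382, 3.618, 3.618]. Largest eigenvalue (spectral radius) = 3.618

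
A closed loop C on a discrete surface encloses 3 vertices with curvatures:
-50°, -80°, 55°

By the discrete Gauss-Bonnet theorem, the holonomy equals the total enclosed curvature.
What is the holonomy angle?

Holonomy = total enclosed curvature = (-50°) + (-80°) + 55° = -75°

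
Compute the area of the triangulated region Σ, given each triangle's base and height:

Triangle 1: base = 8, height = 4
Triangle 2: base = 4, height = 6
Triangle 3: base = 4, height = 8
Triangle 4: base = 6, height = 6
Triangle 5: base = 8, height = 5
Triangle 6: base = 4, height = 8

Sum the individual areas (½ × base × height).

(1/2)×8×4 + (1/2)×4×6 + (1/2)×4×8 + (1/2)×6×6 + (1/2)×8×5 + (1/2)×4×8 = 98.0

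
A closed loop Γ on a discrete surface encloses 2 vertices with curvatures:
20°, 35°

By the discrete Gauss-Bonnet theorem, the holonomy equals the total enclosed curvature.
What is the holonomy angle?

Holonomy = total enclosed curvature = 20° + 35° = 55°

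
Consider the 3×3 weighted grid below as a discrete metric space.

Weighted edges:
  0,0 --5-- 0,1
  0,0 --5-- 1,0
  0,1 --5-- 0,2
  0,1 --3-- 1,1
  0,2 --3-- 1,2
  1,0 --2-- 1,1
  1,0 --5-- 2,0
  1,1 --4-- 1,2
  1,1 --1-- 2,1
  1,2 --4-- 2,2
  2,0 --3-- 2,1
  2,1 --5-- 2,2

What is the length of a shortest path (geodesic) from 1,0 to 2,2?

Shortest path: 1,0 → 1,1 → 2,1 → 2,2, total weight = 8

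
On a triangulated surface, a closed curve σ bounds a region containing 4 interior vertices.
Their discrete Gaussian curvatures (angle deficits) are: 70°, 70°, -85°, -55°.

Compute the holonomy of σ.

Holonomy = total enclosed curvature = 70° + 70° + (-85°) + (-55°) = 0°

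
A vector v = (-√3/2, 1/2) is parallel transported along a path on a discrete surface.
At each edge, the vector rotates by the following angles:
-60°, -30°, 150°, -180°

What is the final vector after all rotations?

Total rotation: (-60°) + (-30°) + 150° + (-180°) = -120°. Final vector: (0.8660, 0.5000)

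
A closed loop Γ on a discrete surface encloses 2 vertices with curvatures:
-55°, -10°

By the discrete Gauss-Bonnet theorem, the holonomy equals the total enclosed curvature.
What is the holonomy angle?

Holonomy = total enclosed curvature = (-55°) + (-10°) = -65°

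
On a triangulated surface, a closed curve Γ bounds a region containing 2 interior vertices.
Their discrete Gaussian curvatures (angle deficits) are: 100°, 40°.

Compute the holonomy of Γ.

Holonomy = total enclosed curvature = 100° + 40° = 140°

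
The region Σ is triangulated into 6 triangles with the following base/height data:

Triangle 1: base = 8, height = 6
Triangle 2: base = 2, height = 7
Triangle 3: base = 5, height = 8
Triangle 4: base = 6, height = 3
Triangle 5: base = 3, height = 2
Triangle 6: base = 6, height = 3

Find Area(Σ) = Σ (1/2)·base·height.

(1/2)×8×6 + (1/2)×2×7 + (1/2)×5×8 + (1/2)×6×3 + (1/2)×3×2 + (1/2)×6×3 = 72.0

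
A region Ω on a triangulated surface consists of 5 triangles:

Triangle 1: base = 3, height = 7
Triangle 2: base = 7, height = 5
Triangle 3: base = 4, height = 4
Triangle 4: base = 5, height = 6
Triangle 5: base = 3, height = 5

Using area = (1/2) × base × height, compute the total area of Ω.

(1/2)×3×7 + (1/2)×7×5 + (1/2)×4×4 + (1/2)×5×6 + (1/2)×3×5 = 58.5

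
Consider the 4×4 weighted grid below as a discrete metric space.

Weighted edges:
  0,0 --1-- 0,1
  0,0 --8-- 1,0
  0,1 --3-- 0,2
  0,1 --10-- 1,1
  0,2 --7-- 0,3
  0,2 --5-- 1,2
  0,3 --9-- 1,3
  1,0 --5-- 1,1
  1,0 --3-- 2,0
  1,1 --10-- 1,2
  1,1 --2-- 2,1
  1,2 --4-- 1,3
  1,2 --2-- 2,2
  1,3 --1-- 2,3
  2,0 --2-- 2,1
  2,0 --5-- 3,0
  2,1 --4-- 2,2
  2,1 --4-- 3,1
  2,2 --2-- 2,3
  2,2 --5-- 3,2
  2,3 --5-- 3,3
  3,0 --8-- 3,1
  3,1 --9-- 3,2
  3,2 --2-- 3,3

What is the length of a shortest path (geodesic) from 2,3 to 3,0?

Shortest path: 2,3 → 2,2 → 2,1 → 2,0 → 3,0, total weight = 13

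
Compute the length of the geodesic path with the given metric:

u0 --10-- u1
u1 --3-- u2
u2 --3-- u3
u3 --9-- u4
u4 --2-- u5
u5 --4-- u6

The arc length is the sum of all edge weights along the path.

Arc length = 10 + 3 + 3 + 9 + 2 + 4 = 31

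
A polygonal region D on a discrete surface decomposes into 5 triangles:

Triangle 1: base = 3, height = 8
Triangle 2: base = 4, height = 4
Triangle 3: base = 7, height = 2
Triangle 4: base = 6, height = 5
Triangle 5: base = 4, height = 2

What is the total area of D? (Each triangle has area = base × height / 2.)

(1/2)×3×8 + (1/2)×4×4 + (1/2)×7×2 + (1/2)×6×5 + (1/2)×4×2 = 46.0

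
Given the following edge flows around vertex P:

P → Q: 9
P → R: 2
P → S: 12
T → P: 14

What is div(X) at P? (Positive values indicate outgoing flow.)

Divergence = sum of outgoing flows = 9 + 2 + 12 + (-14) = 9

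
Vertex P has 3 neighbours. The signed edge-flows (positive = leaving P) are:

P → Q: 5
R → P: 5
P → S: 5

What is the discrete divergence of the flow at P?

Divergence = sum of outgoing flows = 5 + (-5) + 5 = 5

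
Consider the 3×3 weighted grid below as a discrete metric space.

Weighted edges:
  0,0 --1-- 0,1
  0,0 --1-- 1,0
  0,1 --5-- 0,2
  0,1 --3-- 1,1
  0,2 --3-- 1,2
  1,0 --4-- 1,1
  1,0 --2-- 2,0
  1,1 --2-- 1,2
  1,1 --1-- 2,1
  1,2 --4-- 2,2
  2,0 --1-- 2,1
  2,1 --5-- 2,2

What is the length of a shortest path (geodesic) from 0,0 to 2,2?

Shortest path: 0,0 → 1,0 → 2,0 → 2,1 → 2,2, total weight = 9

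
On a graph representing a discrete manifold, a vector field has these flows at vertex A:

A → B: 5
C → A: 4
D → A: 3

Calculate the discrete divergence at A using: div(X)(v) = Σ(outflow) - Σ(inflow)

Divergence = sum of outgoing flows = 5 + (-4) + (-3) = -2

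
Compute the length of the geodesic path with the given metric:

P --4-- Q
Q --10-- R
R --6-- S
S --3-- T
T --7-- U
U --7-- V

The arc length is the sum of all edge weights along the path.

Arc length = 4 + 10 + 6 + 3 + 7 + 7 = 37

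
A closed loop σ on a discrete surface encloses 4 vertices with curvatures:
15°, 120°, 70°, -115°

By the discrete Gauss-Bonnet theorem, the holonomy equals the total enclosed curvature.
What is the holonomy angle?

Holonomy = total enclosed curvature = 15° + 120° + 70° + (-115°) = 90°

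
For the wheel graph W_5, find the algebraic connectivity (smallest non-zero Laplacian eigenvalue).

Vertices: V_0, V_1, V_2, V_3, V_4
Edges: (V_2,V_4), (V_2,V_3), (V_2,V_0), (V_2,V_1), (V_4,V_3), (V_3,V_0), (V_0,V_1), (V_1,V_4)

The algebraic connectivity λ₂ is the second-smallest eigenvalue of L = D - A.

The wheel W_5 is the join K_1 ∨ C_4 (a hub joined to every vertex of a cycle of length 4). For a join G ∨ H (G on p vertices, H on q vertices) the Laplacian spectrum is 0, p+q, the eigenvalues of L(G) other than one 0 each shifted by +q, and the eigenvalues of L(H) other than one 0 each shifted by +p. With G = K_1 (p = 1, nothing left after dropping its 0) and H = C_4 (q = 4, eigenvalues 2 − 2cos(2πk/4), k = 0, …, 3; drop k = 0), the spectrum of W_5 is 0, 5, and 1 + (2 − 2cos(2πk/4)) = 3 − 2cos(2πk/4) for k = 1, …, 3:
k=1: 3 − 2cos(π/2) = 3.0; k=2: 3 − 2cos(π) = 5.0; k=3: 3 − 2cos(3π/2) = 3.0.
Laplacian eigenvalues: [0.0, 3.0, 3.0, 5.0, 5.0]. Algebraic connectivity (smallest non-zero eigenvalue) = 3.0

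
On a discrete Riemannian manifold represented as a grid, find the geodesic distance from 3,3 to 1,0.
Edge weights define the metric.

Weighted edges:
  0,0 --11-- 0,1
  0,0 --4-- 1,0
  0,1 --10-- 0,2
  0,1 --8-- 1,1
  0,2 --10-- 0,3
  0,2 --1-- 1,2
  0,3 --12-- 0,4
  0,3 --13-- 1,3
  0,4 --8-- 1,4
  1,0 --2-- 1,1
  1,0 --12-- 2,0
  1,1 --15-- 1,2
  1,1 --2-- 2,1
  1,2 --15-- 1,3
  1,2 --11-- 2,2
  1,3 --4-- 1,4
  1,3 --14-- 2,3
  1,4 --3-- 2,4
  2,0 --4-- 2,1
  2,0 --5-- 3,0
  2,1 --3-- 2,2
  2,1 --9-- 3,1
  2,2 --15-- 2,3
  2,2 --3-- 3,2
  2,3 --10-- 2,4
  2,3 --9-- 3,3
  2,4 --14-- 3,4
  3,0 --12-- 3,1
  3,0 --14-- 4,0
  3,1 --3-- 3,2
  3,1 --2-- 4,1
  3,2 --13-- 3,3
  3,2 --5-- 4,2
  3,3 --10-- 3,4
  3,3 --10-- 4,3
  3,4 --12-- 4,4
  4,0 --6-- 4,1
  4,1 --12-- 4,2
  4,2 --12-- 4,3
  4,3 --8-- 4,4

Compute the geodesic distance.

Shortest path: 3,3 → 3,2 → 2,2 → 2,1 → 1,1 → 1,0, total weight = 23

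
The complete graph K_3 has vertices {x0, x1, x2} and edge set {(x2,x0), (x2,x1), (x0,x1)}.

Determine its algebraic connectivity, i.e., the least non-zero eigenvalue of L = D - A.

For the complete graph K_n, L = nI − J (J = all-ones matrix). J has eigenvalues n (once, eigenvector 𝟙) and 0 (multiplicity n−1), so L has eigenvalues 0 (once) and n (multiplicity n−1). Here n = 3: eigenvalue 0 once and 3 with multiplicity 2.
Laplacian eigenvalues: [0.0, 3.0, 3.0]. Algebraic connectivity (smallest non-zero eigenvalue) = 3.0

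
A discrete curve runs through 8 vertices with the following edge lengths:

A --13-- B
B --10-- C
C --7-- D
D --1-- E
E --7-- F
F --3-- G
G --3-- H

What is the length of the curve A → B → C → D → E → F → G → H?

Arc length = 13 + 10 + 7 + 1 + 7 + 3 + 3 = 44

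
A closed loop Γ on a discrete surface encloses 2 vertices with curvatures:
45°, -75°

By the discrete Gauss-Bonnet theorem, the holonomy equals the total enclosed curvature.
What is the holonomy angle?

Holonomy = total enclosed curvature = 45° + (-75°) = -30°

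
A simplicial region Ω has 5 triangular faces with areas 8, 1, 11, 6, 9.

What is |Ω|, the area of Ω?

8 + 1 + 11 + 6 + 9 = 35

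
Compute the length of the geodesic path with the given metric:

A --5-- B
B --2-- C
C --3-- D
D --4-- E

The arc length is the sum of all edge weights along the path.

Arc length = 5 + 2 + 3 + 4 = 14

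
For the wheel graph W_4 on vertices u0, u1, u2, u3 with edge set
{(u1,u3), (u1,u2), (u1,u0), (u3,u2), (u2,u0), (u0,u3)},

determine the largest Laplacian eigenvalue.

The wheel W_4 is the join K_1 ∨ C_3 (a hub joined to every vertex of a cycle of length 3). For a join G ∨ H (G on p vertices, H on q vertices) the Laplacian spectrum is 0, p+q, the eigenvalues of L(G) other than one 0 each shifted by +q, and the eigenvalues of L(H) other than one 0 each shifted by +p. With G = K_1 (p = 1, nothing left after dropping its 0) and H = C_3 (q = 3, eigenvalues 2 − 2cos(2πk/3), k = 0, …, 2; drop k = 0), the spectrum of W_4 is 0, 4, and 1 + (2 − 2cos(2πk/3)) = 3 − 2cos(2πk/3) for k = 1, …, 2:
k=1: 3 − 2cos(2π/3) = 4.0; k=2: 3 − 2cos(4π/3) = 4.0.
Laplacian eigenvalues: [0.0, 4.0, 4.0, 4.0]. Largest eigenvalue (spectral radius) = 4.0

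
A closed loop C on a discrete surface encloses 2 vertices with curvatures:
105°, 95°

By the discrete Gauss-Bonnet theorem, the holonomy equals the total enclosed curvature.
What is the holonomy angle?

Holonomy = total enclosed curvature = 105° + 95° = 200°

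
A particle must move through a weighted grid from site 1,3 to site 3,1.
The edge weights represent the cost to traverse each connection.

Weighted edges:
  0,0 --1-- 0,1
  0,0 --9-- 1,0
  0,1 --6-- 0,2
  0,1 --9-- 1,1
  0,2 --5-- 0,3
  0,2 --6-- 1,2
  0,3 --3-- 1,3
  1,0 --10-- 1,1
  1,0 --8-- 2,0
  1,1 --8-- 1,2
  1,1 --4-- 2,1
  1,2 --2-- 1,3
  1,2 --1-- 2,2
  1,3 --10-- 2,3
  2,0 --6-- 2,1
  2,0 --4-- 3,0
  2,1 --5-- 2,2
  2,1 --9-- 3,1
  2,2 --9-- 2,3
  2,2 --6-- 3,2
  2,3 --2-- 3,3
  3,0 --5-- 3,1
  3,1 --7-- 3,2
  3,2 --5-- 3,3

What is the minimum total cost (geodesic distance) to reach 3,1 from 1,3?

Shortest path: 1,3 → 1,2 → 2,2 → 3,2 → 3,1, total weight = 16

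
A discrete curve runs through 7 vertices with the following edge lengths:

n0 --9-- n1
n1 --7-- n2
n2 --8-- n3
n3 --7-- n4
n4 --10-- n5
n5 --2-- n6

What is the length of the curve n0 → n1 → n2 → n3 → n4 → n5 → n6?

Arc length = 9 + 7 + 8 + 7 + 10 + 2 = 43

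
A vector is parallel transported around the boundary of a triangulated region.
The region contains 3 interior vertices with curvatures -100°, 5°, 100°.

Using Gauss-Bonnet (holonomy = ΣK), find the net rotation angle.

Holonomy = total enclosed curvature = (-100°) + 5° + 100° = 5°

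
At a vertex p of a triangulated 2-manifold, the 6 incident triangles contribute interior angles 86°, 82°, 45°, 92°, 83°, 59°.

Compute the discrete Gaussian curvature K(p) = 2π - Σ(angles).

Sum of angles = 447°. K = 360° - 447° = -87° = -29π/60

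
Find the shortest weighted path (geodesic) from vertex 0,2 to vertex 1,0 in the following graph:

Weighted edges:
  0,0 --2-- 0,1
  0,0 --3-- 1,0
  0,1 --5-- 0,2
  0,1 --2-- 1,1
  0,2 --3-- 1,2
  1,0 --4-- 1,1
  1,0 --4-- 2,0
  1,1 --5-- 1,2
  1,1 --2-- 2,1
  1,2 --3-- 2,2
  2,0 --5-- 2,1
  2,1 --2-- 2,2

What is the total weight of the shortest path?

Shortest path: 0,2 → 0,1 → 0,0 → 1,0, total weight = 10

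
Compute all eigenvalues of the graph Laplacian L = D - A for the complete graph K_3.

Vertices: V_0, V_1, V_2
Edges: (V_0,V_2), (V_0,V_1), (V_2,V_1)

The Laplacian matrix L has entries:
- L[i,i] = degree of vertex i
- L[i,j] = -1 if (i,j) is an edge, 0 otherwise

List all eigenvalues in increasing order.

For the complete graph K_n, L = nI − J (J = all-ones matrix). J has eigenvalues n (once, eigenvector 𝟙) and 0 (multiplicity n−1), so L has eigenvalues 0 (once) and n (multiplicity n−1). Here n = 3: eigenvalue 0 once and 3 with multiplicity 2.
Laplacian eigenvalues (increasing order): [0.0, 3.0, 3.0]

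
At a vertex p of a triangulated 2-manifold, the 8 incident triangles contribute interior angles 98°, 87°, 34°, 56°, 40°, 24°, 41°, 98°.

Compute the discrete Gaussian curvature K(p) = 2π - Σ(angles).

Sum of angles = 478°. K = 360° - 478° = -118° = -59π/90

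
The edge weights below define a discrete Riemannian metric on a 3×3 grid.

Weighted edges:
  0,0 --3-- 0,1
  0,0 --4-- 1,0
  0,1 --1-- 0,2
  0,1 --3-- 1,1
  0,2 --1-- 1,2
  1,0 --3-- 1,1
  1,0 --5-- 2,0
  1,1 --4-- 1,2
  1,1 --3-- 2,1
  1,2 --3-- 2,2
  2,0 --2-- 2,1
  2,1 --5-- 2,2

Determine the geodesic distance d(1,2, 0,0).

Shortest path: 1,2 → 0,2 → 0,1 → 0,0, total weight = 5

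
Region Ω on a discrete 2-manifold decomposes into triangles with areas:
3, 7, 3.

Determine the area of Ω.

3 + 7 + 3 = 13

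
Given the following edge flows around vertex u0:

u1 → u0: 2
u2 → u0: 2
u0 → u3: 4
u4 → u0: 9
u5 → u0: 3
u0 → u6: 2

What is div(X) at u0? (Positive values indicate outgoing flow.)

Divergence = sum of outgoing flows = (-2) + (-2) + 4 + (-9) + (-3) + 2 = -10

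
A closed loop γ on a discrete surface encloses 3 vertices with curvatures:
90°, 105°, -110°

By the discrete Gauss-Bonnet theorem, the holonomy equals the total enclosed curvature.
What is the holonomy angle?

Holonomy = total enclosed curvature = 90° + 105° + (-110°) = 85°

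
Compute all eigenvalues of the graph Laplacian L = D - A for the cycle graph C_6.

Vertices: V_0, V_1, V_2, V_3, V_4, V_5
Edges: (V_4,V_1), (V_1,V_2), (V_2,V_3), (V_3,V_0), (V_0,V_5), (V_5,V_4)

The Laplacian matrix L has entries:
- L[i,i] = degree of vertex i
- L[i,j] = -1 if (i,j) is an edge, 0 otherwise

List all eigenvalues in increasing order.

The cycle graph C_n has Laplacian eigenvalues λ_k = 2 − 2cos(2πk/n), k = 0, 1, …, n−1. Here n = 6:
k=0: 2 − 2cos(0) = 0.0; k=1: 2 − 2cos(π/3) = 1.0; k=2: 2 − 2cos(2π/3) = 3.0; k=3: 2 − 2cos(π) = 4.0; k=4: 2 − 2cos(4π/3) = 3.0; k=5: 2 − 2cos(5π/3) = 1.0.
Laplacian eigenvalues (increasing order): [0.0, 1.0, 1.0, 3.0, 3.0, 4.0]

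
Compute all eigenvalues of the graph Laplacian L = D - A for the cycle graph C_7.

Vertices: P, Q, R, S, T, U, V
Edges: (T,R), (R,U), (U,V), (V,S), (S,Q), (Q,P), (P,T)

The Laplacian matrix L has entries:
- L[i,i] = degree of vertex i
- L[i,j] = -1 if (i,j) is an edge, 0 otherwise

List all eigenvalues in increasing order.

The cycle graph C_n has Laplacian eigenvalues λ_k = 2 − 2cos(2πk/n), k = 0, 1, …, n−1. Here n = 7:
k=0: 2 − 2cos(0) = 0.0; k=1: 2 − 2cos(2π/7) = 0.753; k=2: 2 − 2cos(4π/7) = 2.445; k=3: 2 − 2cos(6π/7) = 3.8019; k=4: 2 − 2cos(8π/7) = 3.8019; k=5: 2 − 2cos(10π/7) = 2.445; k=6: 2 − 2cos(12π/7) = 0.753.
Laplacian eigenvalues (increasing order): [0.0, 0.753, 0.753, 2.445, 2.445, 3.8019, 3.8019]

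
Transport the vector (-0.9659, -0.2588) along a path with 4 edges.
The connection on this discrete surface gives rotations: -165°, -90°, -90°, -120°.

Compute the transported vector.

Total rotation: (-165°) + (-90°) + (-90°) + (-120°) = -465° ≡ -105° (mod 360°). Final vector: (0, 1)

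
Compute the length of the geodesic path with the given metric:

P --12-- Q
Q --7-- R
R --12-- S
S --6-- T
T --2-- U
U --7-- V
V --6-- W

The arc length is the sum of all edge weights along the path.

Arc length = 12 + 7 + 12 + 6 + 2 + 7 + 6 = 52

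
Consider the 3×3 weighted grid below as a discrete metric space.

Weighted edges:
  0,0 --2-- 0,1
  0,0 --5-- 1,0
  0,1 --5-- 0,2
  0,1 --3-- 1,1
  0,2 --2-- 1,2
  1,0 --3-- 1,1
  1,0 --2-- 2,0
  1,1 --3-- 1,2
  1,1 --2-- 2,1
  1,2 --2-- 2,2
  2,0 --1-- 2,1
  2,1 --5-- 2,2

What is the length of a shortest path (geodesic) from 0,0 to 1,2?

Shortest path: 0,0 → 0,1 → 1,1 → 1,2, total weight = 8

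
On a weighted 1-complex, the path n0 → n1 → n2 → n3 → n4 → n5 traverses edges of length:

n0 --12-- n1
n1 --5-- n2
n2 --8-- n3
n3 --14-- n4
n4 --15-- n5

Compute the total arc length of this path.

Arc length = 12 + 5 + 8 + 14 + 15 = 54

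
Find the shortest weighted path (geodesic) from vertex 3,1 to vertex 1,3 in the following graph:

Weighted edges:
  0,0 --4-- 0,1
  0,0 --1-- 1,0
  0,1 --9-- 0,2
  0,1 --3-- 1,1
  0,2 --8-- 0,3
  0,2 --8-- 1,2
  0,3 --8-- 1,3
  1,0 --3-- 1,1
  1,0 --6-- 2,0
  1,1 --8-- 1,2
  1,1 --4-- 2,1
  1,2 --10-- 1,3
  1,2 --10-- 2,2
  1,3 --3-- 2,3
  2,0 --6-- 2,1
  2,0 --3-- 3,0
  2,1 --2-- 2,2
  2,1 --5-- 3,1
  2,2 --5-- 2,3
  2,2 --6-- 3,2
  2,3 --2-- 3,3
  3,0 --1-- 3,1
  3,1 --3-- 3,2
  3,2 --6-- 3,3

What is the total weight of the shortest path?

Shortest path: 3,1 → 3,2 → 3,3 → 2,3 → 1,3, total weight = 14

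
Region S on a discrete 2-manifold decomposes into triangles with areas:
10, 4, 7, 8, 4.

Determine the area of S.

10 + 4 + 7 + 8 + 4 = 33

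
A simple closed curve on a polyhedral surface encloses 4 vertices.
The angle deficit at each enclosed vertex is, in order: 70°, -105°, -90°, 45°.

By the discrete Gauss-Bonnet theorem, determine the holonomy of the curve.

Holonomy = total enclosed curvature = 70° + (-105°) + (-90°) + 45° = -80°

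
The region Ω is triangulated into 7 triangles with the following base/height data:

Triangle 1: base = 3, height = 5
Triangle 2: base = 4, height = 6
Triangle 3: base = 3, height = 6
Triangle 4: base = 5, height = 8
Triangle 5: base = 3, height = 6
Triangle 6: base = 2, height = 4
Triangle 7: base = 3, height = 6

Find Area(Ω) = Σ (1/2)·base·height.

(1/2)×3×5 + (1/2)×4×6 + (1/2)×3×6 + (1/2)×5×8 + (1/2)×3×6 + (1/2)×2×4 + (1/2)×3×6 = 70.5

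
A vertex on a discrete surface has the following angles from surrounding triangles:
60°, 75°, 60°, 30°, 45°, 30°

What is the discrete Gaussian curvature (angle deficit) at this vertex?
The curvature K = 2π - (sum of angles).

Sum of angles = 300°. K = 360° - 300° = 60°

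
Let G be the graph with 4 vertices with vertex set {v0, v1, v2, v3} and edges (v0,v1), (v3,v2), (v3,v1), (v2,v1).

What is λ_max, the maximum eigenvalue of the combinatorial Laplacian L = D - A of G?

Degrees: deg(v0) = 1, deg(v1) = 3, deg(v2) = 2, deg(v3) = 2.
L = D − A with rows/columns ordered (v0, v1, v2, v3):
  [ 1, -1,  0,  0]
  [-1,  3, -1, -1]
  [ 0, -1,  2, -1]
  [ 0, -1, -1,  2]
Characteristic polynomial: det(λI − L) = λ(λ − 1)(λ − 3)(λ − 4).
Roots: λ = 0; (λ − 1) = 0 ⇒ λ = 1; (λ − 3) = 0 ⇒ λ = 3; (λ − 4) = 0 ⇒ λ = 4.
(Check: the roots sum (with multiplicity) to 8, matching trace L = Σdeg = 2·4 = 8.)
Laplacian eigenvalues: [0.0, 1.0, 3.0, 4.0]. Largest eigenvalue (spectral radius) = 4.0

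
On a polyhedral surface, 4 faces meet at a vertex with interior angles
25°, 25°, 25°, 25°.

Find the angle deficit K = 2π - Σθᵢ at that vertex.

Sum of angles = 100°. K = 360° - 100° = 260°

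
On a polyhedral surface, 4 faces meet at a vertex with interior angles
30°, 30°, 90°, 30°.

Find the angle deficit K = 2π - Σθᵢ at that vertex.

Sum of angles = 180°. K = 360° - 180° = 180°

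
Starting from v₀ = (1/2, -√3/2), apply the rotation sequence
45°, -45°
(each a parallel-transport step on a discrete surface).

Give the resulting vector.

Total rotation: 45° + (-45°) = 0°. Final vector: (0.5000, -0.8660)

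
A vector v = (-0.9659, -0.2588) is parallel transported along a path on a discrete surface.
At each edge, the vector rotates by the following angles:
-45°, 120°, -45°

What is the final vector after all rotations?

Total rotation: (-45°) + 120° + (-45°) = 30°. Final vector: (-0.7071, -0.7071)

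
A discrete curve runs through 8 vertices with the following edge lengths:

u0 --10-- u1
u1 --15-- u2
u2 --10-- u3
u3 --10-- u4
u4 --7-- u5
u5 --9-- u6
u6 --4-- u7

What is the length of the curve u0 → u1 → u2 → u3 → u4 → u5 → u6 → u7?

Arc length = 10 + 15 + 10 + 10 + 7 + 9 + 4 = 65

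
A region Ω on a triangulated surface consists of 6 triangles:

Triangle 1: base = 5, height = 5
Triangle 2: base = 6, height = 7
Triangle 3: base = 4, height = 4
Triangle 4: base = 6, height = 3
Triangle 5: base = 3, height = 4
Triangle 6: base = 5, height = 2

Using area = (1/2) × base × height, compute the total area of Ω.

(1/2)×5×5 + (1/2)×6×7 + (1/2)×4×4 + (1/2)×6×3 + (1/2)×3×4 + (1/2)×5×2 = 61.5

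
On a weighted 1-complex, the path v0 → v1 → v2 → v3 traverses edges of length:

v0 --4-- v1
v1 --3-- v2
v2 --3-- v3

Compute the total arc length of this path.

Arc length = 4 + 3 + 3 = 10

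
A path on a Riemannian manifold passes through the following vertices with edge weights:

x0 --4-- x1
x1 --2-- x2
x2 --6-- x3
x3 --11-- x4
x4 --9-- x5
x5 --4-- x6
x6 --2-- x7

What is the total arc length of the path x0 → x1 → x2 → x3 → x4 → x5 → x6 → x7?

Arc length = 4 + 2 + 6 + 11 + 9 + 4 + 2 = 38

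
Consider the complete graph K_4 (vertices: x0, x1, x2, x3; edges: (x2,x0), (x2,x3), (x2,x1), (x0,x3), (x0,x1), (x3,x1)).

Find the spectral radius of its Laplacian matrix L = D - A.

For the complete graph K_n, L = nI − J (J = all-ones matrix). J has eigenvalues n (once, eigenvector 𝟙) and 0 (multiplicity n−1), so L has eigenvalues 0 (once) and n (multiplicity n−1). Here n = 4: eigenvalue 0 once and 4 with multiplicity 3.
Laplacian eigenvalues: [0.0, 4.0, 4.0, 4.0]. Largest eigenvalue (spectral radius) = 4.0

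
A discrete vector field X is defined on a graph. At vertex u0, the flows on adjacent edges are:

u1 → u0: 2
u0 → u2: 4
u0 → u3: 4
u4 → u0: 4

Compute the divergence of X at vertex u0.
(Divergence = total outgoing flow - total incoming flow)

Divergence = sum of outgoing flows = (-2) + 4 + 4 + (-4) = 2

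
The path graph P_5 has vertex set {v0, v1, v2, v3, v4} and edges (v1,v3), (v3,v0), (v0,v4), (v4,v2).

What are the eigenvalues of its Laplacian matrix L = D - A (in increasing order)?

The path graph P_n has Laplacian eigenvalues λ_k = 2 − 2cos(kπ/n), k = 0, 1, …, n−1. Here n = 5:
k=0: 2 − 2cos(0) = 0.0; k=1: 2 − 2cos(π/5) = 0.382; k=2: 2 − 2cos(2π/5) = 1.382; k=3: 2 − 2cos(3π/5) = 2.618; k=4: 2 − 2cos(4π/5) = 3.618.
Laplacian eigenvalues (increasing order): [0.0, 0.382, 1.382, 2.618, 3.618]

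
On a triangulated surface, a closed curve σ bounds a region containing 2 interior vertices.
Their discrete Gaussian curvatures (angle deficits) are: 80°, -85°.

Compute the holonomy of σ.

Holonomy = total enclosed curvature = 80° + (-85°) = -5°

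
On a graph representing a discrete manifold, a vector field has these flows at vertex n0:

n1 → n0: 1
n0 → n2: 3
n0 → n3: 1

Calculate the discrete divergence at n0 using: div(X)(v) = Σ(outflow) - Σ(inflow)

Divergence = sum of outgoing flows = (-1) + 3 + 1 = 3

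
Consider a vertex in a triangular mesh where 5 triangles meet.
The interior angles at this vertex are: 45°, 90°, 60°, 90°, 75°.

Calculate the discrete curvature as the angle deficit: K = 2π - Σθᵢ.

Sum of angles = 360°. K = 360° - 360° = 0° = 0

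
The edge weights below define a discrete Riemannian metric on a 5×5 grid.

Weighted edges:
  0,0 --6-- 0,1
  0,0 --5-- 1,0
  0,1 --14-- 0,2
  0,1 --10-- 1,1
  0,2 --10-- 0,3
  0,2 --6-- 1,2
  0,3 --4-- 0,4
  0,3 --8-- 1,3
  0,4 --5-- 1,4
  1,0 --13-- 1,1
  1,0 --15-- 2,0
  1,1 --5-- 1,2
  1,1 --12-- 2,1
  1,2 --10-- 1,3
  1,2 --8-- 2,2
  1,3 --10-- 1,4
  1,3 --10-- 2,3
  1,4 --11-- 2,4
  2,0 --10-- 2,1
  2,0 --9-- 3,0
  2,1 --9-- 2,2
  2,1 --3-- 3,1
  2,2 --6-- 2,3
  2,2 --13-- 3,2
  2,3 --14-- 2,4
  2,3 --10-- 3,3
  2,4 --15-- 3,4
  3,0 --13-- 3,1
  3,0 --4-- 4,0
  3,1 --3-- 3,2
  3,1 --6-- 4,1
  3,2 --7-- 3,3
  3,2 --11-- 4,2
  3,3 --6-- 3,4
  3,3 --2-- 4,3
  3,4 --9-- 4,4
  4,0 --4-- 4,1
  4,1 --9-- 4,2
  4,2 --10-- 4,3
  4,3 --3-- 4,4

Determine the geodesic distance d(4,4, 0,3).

Shortest path: 4,4 → 4,3 → 3,3 → 2,3 → 1,3 → 0,3, total weight = 33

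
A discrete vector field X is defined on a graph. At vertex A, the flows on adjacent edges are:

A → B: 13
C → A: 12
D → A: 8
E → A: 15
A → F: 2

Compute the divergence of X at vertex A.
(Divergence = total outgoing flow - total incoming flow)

Divergence = sum of outgoing flows = 13 + (-12) + (-8) + (-15) + 2 = -20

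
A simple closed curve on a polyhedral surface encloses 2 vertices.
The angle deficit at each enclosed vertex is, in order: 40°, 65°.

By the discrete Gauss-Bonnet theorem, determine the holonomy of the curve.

Holonomy = total enclosed curvature = 40° + 65° = 105°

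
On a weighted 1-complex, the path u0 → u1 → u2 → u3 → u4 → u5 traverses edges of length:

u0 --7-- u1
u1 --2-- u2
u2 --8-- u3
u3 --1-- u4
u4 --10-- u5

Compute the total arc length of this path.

Arc length = 7 + 2 + 8 + 1 + 10 = 28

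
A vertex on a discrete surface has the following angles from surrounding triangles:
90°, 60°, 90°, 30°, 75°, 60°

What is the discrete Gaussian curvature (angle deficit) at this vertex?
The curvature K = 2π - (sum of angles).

Sum of angles = 405°. K = 360° - 405° = -45° = -π/4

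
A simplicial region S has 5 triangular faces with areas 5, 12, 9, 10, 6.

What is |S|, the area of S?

5 + 12 + 9 + 10 + 6 = 42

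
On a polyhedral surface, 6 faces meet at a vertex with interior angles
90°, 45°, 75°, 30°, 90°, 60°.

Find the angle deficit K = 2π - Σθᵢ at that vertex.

Sum of angles = 390°. K = 360° - 390° = -30° = -π/6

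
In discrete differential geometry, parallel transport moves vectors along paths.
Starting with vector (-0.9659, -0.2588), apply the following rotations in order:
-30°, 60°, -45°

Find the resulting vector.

Total rotation: (-30°) + 60° + (-45°) = -15°. Final vector: (-1, 0)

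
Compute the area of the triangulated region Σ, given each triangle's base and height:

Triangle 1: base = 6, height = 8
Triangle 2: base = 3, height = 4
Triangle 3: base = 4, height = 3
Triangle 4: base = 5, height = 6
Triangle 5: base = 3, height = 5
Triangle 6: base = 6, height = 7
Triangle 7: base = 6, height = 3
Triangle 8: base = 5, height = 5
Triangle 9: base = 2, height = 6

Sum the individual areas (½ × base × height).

(1/2)×6×8 + (1/2)×3×4 + (1/2)×4×3 + (1/2)×5×6 + (1/2)×3×5 + (1/2)×6×7 + (1/2)×6×3 + (1/2)×5×5 + (1/2)×2×6 = 107.0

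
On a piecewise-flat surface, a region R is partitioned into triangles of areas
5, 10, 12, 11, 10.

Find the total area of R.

5 + 10 + 12 + 11 + 10 = 48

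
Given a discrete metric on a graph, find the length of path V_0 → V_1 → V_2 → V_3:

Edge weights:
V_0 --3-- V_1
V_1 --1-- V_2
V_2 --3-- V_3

Arc length = 3 + 1 + 3 = 7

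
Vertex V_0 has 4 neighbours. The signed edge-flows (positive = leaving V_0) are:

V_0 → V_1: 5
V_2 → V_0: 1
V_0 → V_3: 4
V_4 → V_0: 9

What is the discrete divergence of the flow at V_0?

Divergence = sum of outgoing flows = 5 + (-1) + 4 + (-9) = -1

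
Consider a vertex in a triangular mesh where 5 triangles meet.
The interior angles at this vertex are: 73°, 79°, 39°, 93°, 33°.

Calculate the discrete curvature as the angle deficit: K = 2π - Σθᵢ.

Sum of angles = 317°. K = 360° - 317° = 43° = 43π/180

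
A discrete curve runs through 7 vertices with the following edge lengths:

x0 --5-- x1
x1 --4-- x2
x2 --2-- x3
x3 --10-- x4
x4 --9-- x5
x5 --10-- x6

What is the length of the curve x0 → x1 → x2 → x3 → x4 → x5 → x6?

Arc length = 5 + 4 + 2 + 10 + 9 + 10 = 40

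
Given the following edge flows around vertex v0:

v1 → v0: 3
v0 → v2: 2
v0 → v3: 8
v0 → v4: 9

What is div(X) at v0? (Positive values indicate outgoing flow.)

Divergence = sum of outgoing flows = (-3) + 2 + 8 + 9 = 16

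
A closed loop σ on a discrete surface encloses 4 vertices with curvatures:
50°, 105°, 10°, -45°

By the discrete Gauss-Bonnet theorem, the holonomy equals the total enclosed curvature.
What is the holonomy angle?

Holonomy = total enclosed curvature = 50° + 105° + 10° + (-45°) = 120°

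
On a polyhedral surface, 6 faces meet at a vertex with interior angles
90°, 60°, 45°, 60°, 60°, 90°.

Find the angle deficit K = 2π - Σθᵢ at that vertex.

Sum of angles = 405°. K = 360° - 405° = -45° = -π/4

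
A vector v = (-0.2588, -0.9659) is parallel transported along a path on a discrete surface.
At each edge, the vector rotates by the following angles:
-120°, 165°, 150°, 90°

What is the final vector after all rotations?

Total rotation: (-120°) + 165° + 150° + 90° = 285° ≡ -75° (mod 360°). Final vector: (-1, 0)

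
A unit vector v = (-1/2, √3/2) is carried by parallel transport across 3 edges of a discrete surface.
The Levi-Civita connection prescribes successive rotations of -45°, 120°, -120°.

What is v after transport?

Total rotation: (-45°) + 120° + (-120°) = -45°. Final vector: (0.2588, 0.9659)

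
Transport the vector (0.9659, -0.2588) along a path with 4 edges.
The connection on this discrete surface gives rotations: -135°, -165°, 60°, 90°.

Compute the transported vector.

Total rotation: (-135°) + (-165°) + 60° + 90° = -150°. Final vector: (-0.9659, -0.2588)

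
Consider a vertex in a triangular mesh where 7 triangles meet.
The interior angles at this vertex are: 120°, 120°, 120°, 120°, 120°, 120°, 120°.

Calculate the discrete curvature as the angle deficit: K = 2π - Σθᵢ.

Sum of angles = 840°. K = 360° - 840° = -480° = -8π/3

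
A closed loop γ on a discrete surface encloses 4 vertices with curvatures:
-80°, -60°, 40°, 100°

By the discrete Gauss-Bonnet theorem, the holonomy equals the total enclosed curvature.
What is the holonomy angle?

Holonomy = total enclosed curvature = (-80°) + (-60°) + 40° + 100° = 0°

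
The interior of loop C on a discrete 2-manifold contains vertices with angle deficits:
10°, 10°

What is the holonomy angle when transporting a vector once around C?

Holonomy = total enclosed curvature = 10° + 10° = 20°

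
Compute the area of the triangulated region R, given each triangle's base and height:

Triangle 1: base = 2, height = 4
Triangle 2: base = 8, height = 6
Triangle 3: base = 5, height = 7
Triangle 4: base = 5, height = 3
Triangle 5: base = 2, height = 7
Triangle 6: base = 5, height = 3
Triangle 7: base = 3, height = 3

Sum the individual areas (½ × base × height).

(1/2)×2×4 + (1/2)×8×6 + (1/2)×5×7 + (1/2)×5×3 + (1/2)×2×7 + (1/2)×5×3 + (1/2)×3×3 = 72.0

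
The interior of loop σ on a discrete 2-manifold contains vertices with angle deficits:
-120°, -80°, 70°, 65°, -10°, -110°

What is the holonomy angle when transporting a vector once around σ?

Holonomy = total enclosed curvature = (-120°) + (-80°) + 70° + 65° + (-10°) + (-110°) = -185°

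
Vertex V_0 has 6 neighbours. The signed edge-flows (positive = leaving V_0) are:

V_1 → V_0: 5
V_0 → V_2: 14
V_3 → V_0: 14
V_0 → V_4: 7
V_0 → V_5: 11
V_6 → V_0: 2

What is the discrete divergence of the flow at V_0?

Divergence = sum of outgoing flows = (-5) + 14 + (-14) + 7 + 11 + (-2) = 11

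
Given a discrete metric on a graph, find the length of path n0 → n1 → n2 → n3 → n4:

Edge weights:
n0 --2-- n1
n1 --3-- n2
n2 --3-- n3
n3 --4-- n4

Arc length = 2 + 3 + 3 + 4 = 12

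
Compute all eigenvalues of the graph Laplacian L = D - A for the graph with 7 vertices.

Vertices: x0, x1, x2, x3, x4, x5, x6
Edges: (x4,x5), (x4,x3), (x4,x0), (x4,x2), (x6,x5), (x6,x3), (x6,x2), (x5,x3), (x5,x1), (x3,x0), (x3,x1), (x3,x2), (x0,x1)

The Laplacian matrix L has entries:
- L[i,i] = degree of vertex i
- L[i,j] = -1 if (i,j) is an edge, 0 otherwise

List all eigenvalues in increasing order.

Degrees: deg(x0) = 3, deg(x1) = 3, deg(x2) = 3, deg(x3) = 6, deg(x4) = 4, deg(x5) = 4, deg(x6) = 3.
L = D − A with rows/columns ordered (x0, x1, x2, x3, x4, x5, x6):
  [ 3, -1,  0, -1, -1,  0,  0]
  [-1,  3,  0, -1,  0, -1,  0]
  [ 0,  0,  3, -1, -1,  0, -1]
  [-1, -1, -1,  6, -1, -1, -1]
  [-1,  0, -1, -1,  4, -1,  0]
  [ 0, -1,  0, -1, -1,  4, -1]
  [ 0,  0, -1, -1,  0, -1,  3]
Characteristic polynomial: det(λI − L) = λ(λ − 2)(λ − 3)(λ − 4)²(λ − 6)(λ − 7).
Roots: λ = 0; (λ − 2) = 0 ⇒ λ = 2; (λ − 3) = 0 ⇒ λ = 3; (λ − 4) = 0 ⇒ λ = 4 (multiplicity 2); (λ − 6) = 0 ⇒ λ = 6; (λ − 7) = 0 ⇒ λ = 7.
(Check: the roots sum (with multiplicity) to 26, matching trace L = Σdeg = 2·13 = 26.)
Laplacian eigenvalues (increasing order): [0.0, 2.0, 3.0, 4.0, 4.0, 6.0, 7.0]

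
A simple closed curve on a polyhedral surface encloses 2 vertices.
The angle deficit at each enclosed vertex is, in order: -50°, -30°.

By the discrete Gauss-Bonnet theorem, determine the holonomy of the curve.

Holonomy = total enclosed curvature = (-50°) + (-30°) = -80°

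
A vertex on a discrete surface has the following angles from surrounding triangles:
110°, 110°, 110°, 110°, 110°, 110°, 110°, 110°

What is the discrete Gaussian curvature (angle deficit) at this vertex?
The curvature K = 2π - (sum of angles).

Sum of angles = 880°. K = 360° - 880° = -520°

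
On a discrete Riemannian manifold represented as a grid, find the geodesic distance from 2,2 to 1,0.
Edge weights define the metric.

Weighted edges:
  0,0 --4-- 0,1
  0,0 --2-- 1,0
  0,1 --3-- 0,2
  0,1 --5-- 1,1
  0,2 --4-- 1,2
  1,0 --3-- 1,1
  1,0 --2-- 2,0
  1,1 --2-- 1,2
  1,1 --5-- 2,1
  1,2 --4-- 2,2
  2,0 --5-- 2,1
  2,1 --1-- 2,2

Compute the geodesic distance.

Shortest path: 2,2 → 2,1 → 2,0 → 1,0, total weight = 8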